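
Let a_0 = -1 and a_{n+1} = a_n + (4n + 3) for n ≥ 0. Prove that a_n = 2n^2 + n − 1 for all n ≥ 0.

Base case: a_0 = -1, and 2·0^2 + 0 − 1 = -1.
Assume a_r = 2r^2 + r − 1.
Then a_{r+1} = a_r + (4r + 3) = (2r^2 + r − 1) + (4r + 3) = 2r^2 + 5r + 2,
and 2·(r+1)^2 + (r+1) − 1 = 2r^2 + 5r + 2.
Hence a_n = 2n^2 + n − 1 for every n ≥ 0, by induction.

a_n = 2n^2 + n − 1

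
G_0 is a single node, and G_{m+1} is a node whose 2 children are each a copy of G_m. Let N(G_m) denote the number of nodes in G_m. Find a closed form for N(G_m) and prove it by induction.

Claim: N(G_m) = 2^{m+1} − 1.

Base case: N(G_0) = 1, and 2^{0+1} − 1 = 1.
Assume N(G_r) = 2^{r+1} − 1.
Then N(G_{r+1}) = 1 + 2N(G_r) = 1 + 2(2^{r+1} − 1) = 2^{r+2} − 2 + 1 = 2^{r+2} − 1.
By induction, N(G_m) = 2^{m+1} − 1 for all m ≥ 0.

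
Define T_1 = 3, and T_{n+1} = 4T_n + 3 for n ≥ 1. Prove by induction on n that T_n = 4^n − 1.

Base case: T_1 = 3, and 4^1 − 1 = 4 − 1 = 3.
Assume T_m = 4^m − 1 for some m ≥ 1.
Then T_{m+1} = 4T_m + 3 = 4·(4^m − 1) + 3 = 4^{m+1} − 4 + 3 = 4^{m+1} − 1.
This completes the inductive step, so T_n = 4^n − 1 for all n ≥ 1.

T_n = 4^n − 1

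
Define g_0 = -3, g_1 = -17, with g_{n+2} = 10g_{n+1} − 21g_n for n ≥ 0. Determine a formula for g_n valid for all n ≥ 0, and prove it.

Claim: g_n = -3^n − 2·7^n.

Base cases: g_0 = -3 and -3^0 − 2·7^0 = -3; g_1 = -17 and -3^1 − 2·7^1 = -17.
Assume g_j = -3^j − 2·7^j for all 0 ≤ j ≤ m, where m ≥ 1.
Then g_{m+1} = 10g_m − 21g_{m−1} = 10·(-3^m − 2·7^m) − 21·(-3^{m−1} − 2·7^{m−1}) = -(10·3 − 21)3^{m−1} − 2·(10·7 − 21)7^{m−1} = -9·3^{m−1} − 98·7^{m−1} = -3^{m+1} − 2·7^{m+1}.
So the formula holds for m+1, and by strong induction g_n = -3^n − 2·7^n for all n ≥ 0.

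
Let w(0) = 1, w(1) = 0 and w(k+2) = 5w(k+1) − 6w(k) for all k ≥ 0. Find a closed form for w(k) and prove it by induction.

Claim: w(k) = 3·2^k − 2·3^k.

Base cases: w(0) = 1 and 3·2^0 − 2·3^0 = 1; w(1) = 0 and 3·2^1 − 2·3^1 = 0.
Assume w(j) = 3·2^j − 2·3^j for all 0 ≤ j ≤ r, where r ≥ 1.
Then w(r+1) = 5w(r) − 6w(r−1) = 5·(3·2^r − 2·3^r) − 6·(3·2^{r−1} − 2·3^{r−1}) = 3·(5·2 − 6)2^{r−1} − 2·(5·3 − 6)3^{r−1} = 12·2^{r−1} − 18·3^{r−1} = 3·2^{r+1} − 2·3^{r+1}.
So the formula holds for r+1, and by strong induction w(k) = 3·2^k − 2·3^k for all k ≥ 0.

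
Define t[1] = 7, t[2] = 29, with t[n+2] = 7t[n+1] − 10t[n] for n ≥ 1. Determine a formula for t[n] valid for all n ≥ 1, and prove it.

Claim: t[n] = 5^n + 2^n.

Base cases: t[1] = 7 and 5^1 + 2^1 = 7; t[2] = 29 and 5^2 + 2^2 = 29.
Assume t[j] = 5^j + 2^j for all 1 ≤ j ≤ m, where m ≥ 2.
Then t[m+1] = 7t[m] − 10t[m−1] = 7·(5^m + 2^m) − 10·(5^{m−1} + 2^{m−1}) = (7·5 − 10)5^{m−1} + (7·2 − 10)2^{m−1} = 25·5^{m−1} + 4·2^{m−1} = 5^{m+1} + 2^{m+1}.
This completes the inductive step, so t[n] = 5^n + 2^n for all n ≥ 1.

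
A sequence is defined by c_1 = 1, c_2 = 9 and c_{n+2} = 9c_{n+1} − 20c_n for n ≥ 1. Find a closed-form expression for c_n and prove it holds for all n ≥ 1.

Claim: c_n = -4^n + 5^n.

Base cases: c_1 = 1 and -4^1 + 5^1 = 1; c_2 = 9 and -4^2 + 5^2 = 9.
Assume c_j = -4^j + 5^j for all 1 ≤ j ≤ k, where k ≥ 2.
Then c_{k+1} = 9c_k − 20c_{k−1} = 9·(-4^k + 5^k) − 20·(-4^{k−1} + 5^{k−1}) = -(9·4 − 20)4^{k−1} + (9·5 − 20)5^{k−1} = -16·4^{k−1} + 25·5^{k−1} = -4^{k+1} + 5^{k+1}.
Hence c_n = -4^n + 5^n for every n ≥ 1, by strong induction.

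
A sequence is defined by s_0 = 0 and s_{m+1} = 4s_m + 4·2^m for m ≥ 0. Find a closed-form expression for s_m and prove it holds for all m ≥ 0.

Claim: s_m = 2·4^m − 2·2^m.

Base case: s_0 = 0, and 2·4^0 − 2·2^0 = 2 − 2 = 0.
Assume s_r = 2·4^r − 2·2^r for some r ≥ 0.
Then s_{r+1} = 4s_r + 4·2^r = 4·(2·4^r − 2·2^r) + 4·2^r = 2·4^{r+1} − 8·2^r + 4·2^r = 2·4^{r+1} − 4·2^r = 2·4^{r+1} − 2·2^{r+1}.
Hence s_m = 2·4^m − 2·2^m for every m ≥ 0, by induction.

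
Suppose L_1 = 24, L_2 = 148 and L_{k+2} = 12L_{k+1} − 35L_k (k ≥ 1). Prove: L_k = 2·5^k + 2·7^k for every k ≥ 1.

Base cases: L_1 = 24 and 2·5^1 + 2·7^1 = 24; L_2 = 148 and 2·5^2 + 2·7^2 = 148.
Assume L_i = 2·5^i + 2·7^i for all 1 ≤ i ≤ j, where j ≥ 2.
Then L_{j+1} = 12L_j − 35L_{j−1} = 12·(2·5^j + 2·7^j) − 35·(2·5^{j−1} + 2·7^{j−1}) = 2·(12·5 − 35)5^{j−1} + 2·(12·7 − 35)7^{j−1} = 50·5^{j−1} + 98·7^{j−1} = 2·5^{j+1} + 2·7^{j+1}.
Hence L_k = 2·5^k + 2·7^k for every k ≥ 1, by strong induction.

L_k = 2·5^k + 2·7^k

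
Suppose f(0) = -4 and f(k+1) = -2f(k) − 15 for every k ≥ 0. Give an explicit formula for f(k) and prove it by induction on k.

Claim: f(k) = (-2)^k − 5.

Base case: f(0) = -4, and (-2)^0 − 5 = 1 − 5 = -4.
Assume f(j) = (-2)^j − 5 for some j ≥ 0.
Then f(j+1) = -2f(j) − 15 = -2·((-2)^j − 5) − 15 = -2·(-2)^j + 10 − 15 = (-2)^{j+1} − 5.
By induction, f(k) = (-2)^k − 5 for all k ≥ 0.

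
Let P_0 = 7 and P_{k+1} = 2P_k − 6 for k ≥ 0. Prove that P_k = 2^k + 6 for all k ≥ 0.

Base case: P_0 = 7, and 2^0 + 6 = 1 + 6 = 7.
Assume P_m = 2^m + 6 for some m ≥ 0.
Then P_{m+1} = 2P_m − 6 = 2·(2^m + 6) − 6 = 2^{m+1} + 12 − 6 = 2^{m+1} + 6.
This completes the inductive step, so P_k = 2^k + 6 for all k ≥ 0.

P_k = 2^k + 6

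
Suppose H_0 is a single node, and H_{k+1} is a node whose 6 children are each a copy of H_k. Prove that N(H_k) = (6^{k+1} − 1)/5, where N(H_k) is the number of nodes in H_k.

Base case: N(H_0) = 1, and (6^{0+1} − 1)/5 = 1.
Assume N(H_r) = (6^{r+1} − 1)/5.
Then N(H_{r+1}) = 1 + 6N(H_r) = 1 + 6·(6^{r+1} − 1)/5 = 1 + (6^{r+2} − 6)/5 = (5 + 6^{r+2} − 6)/5 = (6^{r+2} − 1)/5.
Hence N(H_k) = (6^{k+1} − 1)/5 for every k ≥ 0, by induction.

N(H_k) = (6^{k+1} − 1)/5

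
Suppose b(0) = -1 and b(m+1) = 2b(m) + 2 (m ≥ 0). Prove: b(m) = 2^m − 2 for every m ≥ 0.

Base case: b(0) = -1, and 2^0 − 2 = 1 − 2 = -1.
Assume b(k) = 2^k − 2 for some k ≥ 0.
Then b(k+1) = 2b(k) + 2 = 2·(2^k − 2) + 2 = 2^{k+1} − 4 + 2 = 2^{k+1} − 2.
This completes the inductive step, so b(m) = 2^m − 2 for all m ≥ 0.

b(m) = 2^m − 2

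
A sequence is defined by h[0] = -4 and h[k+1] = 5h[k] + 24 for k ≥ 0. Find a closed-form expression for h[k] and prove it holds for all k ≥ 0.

Claim: h[k] = 2·5^k − 6.

Base case: h[0] = -4, and 2·5^0 − 6 = 2 − 6 = -4.
Assume h[r] = 2·5^r − 6 for some r ≥ 0.
Then h[r+1] = 5h[r] + 24 = 5·(2·5^r − 6) + 24 = 10·5^r − 30 + 24 = 2·5^{r+1} − 6.
This completes the inductive step, so h[k] = 2·5^k − 6 for all k ≥ 0.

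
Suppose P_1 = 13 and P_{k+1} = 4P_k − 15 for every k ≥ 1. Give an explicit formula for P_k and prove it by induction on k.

Claim: P_k = 2·4^k + 5.

Base case: P_1 = 13, and 2·4^1 + 5 = 8 + 5 = 13.
Assume P_j = 2·4^j + 5 for some j ≥ 1.
Then P_{j+1} = 4P_j − 15 = 4·(2·4^j + 5) − 15 = 8·4^j + 20 − 15 = 2·4^{j+1} + 5.
Hence P_k = 2·4^k + 5 for every k ≥ 1, by induction.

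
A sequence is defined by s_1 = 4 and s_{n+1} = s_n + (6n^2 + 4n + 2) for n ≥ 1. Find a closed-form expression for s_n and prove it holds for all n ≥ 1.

Claim: s_n = 2n^3 − n^2 + n + 2.

Base case: s_1 = 4, and 2·1^3 − 1^2 + 1 + 2 = 4.
Assume s_j = 2j^3 − j^2 + j + 2.
Then s_{j+1} = s_j + (6j^2 + 4j + 2) = (2j^3 − j^2 + j + 2) + (6j^2 + 4j + 2) = 2j^3 + 5j^2 + 5j + 4,
and 2·(j+1)^3 − (j+1)^2 + (j+1) + 2 = 2j^3 + 5j^2 + 5j + 4.
Hence s_n = 2n^3 − n^2 + n + 2 for every n ≥ 1, by induction.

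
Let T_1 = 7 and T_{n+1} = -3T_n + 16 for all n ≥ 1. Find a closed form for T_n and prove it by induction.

Claim: T_n = -(-3)^n + 4.

Base case: T_1 = 7, and -(-3)^1 + 4 = 3 + 4 = 7.
Assume T_j = -(-3)^j + 4 for some j ≥ 1.
Then T_{j+1} = -3T_j + 16 = -3·(-(-3)^j + 4) + 16 = 3·(-3)^j − 12 + 16 = -(-3)^{j+1} + 4.
Hence T_n = -(-3)^n + 4 for every n ≥ 1, by induction.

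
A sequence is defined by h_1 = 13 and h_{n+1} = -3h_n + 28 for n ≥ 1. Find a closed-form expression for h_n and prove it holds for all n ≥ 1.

Claim: h_n = -2·(-3)^n + 7.

Base case: h_1 = 13, and -2·(-3)^1 + 7 = 6 + 7 = 13.
Assume h_k = -2·(-3)^k + 7 for some k ≥ 1.
Then h_{k+1} = -3h_k + 28 = -3·(-2·(-3)^k + 7) + 28 = 6·(-3)^k − 21 + 28 = -2·(-3)^{k+1} + 7.
So the formula holds for k+1, and by induction h_n = -2·(-3)^n + 7 for all n ≥ 1.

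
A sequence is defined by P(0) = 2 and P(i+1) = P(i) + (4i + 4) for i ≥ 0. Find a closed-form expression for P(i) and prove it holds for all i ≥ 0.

Claim: P(i) = 2i^2 + 2i + 2.

Base case: P(0) = 2, and 2·0^2 + 2·0 + 2 = 2.
Assume P(m) = 2m^2 + 2m + 2.
Then P(m+1) = P(m) + (4m + 4) = (2m^2 + 2m + 2) + (4m + 4) = 2m^2 + 6m + 6,
and 2·(m+1)^2 + 2·(m+1) + 2 = 2m^2 + 6m + 6.
This completes the inductive step, so P(i) = 2i^2 + 2i + 2 for all i ≥ 0.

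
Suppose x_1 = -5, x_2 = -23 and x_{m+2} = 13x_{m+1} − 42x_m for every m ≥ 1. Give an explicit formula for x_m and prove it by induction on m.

Claim: x_m = 7^m − 2·6^m.

Base cases: x_1 = -5 and 7^1 − 2·6^1 = -5; x_2 = -23 and 7^2 − 2·6^2 = -23.
Assume x_j = 7^j − 2·6^j for all 1 ≤ j ≤ k, where k ≥ 2.
Then x_{k+1} = 13x_k − 42x_{k−1} = 13·(7^k − 2·6^k) − 42·(7^{k−1} − 2·6^{k−1}) = (13·7 − 42)7^{k−1} − 2·(13·6 − 42)6^{k−1} = 49·7^{k−1} − 72·6^{k−1} = 7^{k+1} − 2·6^{k+1}.
This completes the inductive step, so x_m = 7^m − 2·6^m for all m ≥ 1.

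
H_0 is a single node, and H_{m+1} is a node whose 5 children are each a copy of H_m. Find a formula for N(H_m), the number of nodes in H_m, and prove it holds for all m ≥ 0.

Claim: N(H_m) = (5^{m+1} − 1)/4.

Base case: N(H_0) = 1, and (5^{0+1} − 1)/4 = 1.
Assume N(H_r) = (5^{r+1} − 1)/4.
Then N(H_{r+1}) = 1 + 5N(H_r) = 1 + 5·(5^{r+1} − 1)/4 = 1 + (5^{r+2} − 5)/4 = (4 + 5^{r+2} − 5)/4 = (5^{r+2} − 1)/4.
Hence N(H_m) = (5^{m+1} − 1)/4 for every m ≥ 0, by induction.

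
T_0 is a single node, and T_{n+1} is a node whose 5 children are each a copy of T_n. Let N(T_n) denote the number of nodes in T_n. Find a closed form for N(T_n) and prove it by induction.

Claim: N(T_n) = (5^{n+1} − 1)/4.

Base case: N(T_0) = 1, and (5^{0+1} − 1)/4 = 1.
Assume N(T_j) = (5^{j+1} − 1)/4.
Then N(T_{j+1}) = 1 + 5N(T_j) = 1 + 5·(5^{j+1} − 1)/4 = 1 + (5^{j+2} − 5)/4 = (4 + 5^{j+2} − 5)/4 = (5^{j+2} − 1)/4.
By induction, N(T_n) = (5^{n+1} − 1)/4 for all n ≥ 0.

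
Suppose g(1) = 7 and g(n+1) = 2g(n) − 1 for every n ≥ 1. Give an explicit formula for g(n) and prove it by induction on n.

Claim: g(n) = 3·2^n + 1.

Base case: g(1) = 7, and 3·2^1 + 1 = 6 + 1 = 7.
Assume g(j) = 3·2^j + 1 for some j ≥ 1.
Then g(j+1) = 2g(j) − 1 = 2·(3·2^j + 1) − 1 = 6·2^j + 2 − 1 = 3·2^{j+1} + 1.
So the formula holds for j+1, and by induction g(n) = 3·2^n + 1 for all n ≥ 1.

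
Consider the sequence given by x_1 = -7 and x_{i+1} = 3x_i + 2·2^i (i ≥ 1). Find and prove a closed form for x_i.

Claim: x_i = -3^i − 2·2^i.

Base case: x_1 = -7, and -3^1 − 2·2^1 = -3 − 4 = -7.
Assume x_r = -3^r − 2·2^r for some r ≥ 1.
Then x_{r+1} = 3x_r + 2·2^r = 3·(-3^r − 2·2^r) + 2·2^r = -3^{r+1} − 6·2^r + 2·2^r = -3^{r+1} − 4·2^r = -3^{r+1} − 2·2^{r+1}.
This completes the inductive step, so x_i = -3^i − 2·2^i for all i ≥ 1.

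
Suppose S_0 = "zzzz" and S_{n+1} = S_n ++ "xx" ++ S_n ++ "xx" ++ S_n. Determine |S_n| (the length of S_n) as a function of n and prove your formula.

Claim: |S_n| = 6·3^n − 2.

Base case: |S_0| = 4, and 6·3^0 − 2 = 4.
Assume |S_j| = 6·3^j − 2.
Then |S_{j+1}| = 3|S_j| + 4 = 3(6·3^j − 2) + 4 = 6·3^{j+1} − 6 + 4 = 6·3^{j+1} − 2.
So the formula holds for j+1, and by induction |S_n| = 6·3^n − 2 for all n ≥ 0.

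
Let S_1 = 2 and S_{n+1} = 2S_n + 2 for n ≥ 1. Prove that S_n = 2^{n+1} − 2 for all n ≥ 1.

Base case: S_1 = 2, and 2^{1+1} − 2 = 4 − 2 = 2.
Assume S_r = 2^{r+1} − 2 for some r ≥ 1.
Then S_{r+1} = 2S_r + 2 = 2·(2^{r+1} − 2) + 2 = 2^{r+2} − 4 + 2 = 2^{r+2} − 2.
By induction, S_n = 2^{n+1} − 2 for all n ≥ 1.

S_n = 2^{n+1} − 2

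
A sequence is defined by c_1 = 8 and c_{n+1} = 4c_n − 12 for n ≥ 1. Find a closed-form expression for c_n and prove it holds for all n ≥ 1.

Claim: c_n = 4^n + 4.

Base case: c_1 = 8, and 4^1 + 4 = 4 + 4 = 8.
Assume c_k = 4^k + 4 for some k ≥ 1.
Then c_{k+1} = 4c_k − 12 = 4·(4^k + 4) − 12 = 4^{k+1} + 16 − 12 = 4^{k+1} + 4.
So the formula holds for k+1, and by induction c_n = 4^n + 4 for all n ≥ 1.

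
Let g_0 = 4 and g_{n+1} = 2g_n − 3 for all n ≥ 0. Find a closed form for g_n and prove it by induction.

Claim: g_n = 2^n + 3.

Base case: g_0 = 4, and 2^0 + 3 = 1 + 3 = 4.
Assume g_k = 2^k + 3 for some k ≥ 0.
Then g_{k+1} = 2g_k − 3 = 2·(2^k + 3) − 3 = 2^{k+1} + 6 − 3 = 2^{k+1} + 3.
By induction, g_n = 2^n + 3 for all n ≥ 0.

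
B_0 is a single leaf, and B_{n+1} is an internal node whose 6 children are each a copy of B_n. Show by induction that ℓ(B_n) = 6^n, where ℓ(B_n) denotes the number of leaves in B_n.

Base case: ℓ(B_0) = 1, and 6^0 = 1.
Assume ℓ(B_r) = 6^r.
Then ℓ(B_{r+1}) = 6·ℓ(B_r) = 6·6^r = 6^{r+1}.
This completes the inductive step, so ℓ(B_n) = 6^n for all n ≥ 0.

ℓ(B_n) = 6^n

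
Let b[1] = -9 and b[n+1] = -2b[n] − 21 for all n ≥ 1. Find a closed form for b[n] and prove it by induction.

Claim: b[n] = (-2)^n − 7.

Base case: b[1] = -9, and (-2)^1 − 7 = -2 − 7 = -9.
Assume b[m] = (-2)^m − 7 for some m ≥ 1.
Then b[m+1] = -2b[m] − 21 = -2·((-2)^m − 7) − 21 = -2·(-2)^m + 14 − 21 = (-2)^{m+1} − 7.
So the formula holds for m+1, and by induction b[n] = (-2)^n − 7 for all n ≥ 1.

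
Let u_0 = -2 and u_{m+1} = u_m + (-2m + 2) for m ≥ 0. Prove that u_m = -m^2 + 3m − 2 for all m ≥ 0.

Base case: u_0 = -2, and -0^2 + 3·0 − 2 = -2.
Assume u_j = -j^2 + 3j − 2.
Then u_{j+1} = u_j + (-2j + 2) = (-j^2 + 3j − 2) + (-2j + 2) = -j^2 + j,
and -(j+1)^2 + 3·(j+1) − 2 = -j^2 + j.
Hence u_m = -m^2 + 3m − 2 for every m ≥ 0, by induction.

u_m = -m^2 + 3m − 2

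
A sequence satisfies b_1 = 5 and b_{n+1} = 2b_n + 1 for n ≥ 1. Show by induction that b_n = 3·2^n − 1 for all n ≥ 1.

Base case: b_1 = 5, and 3·2^1 − 1 = 6 − 1 = 5.
Assume b_j = 3·2^j − 1 for some j ≥ 1.
Then b_{j+1} = 2b_j + 1 = 2·(3·2^j − 1) + 1 = 6·2^j − 2 + 1 = 3·2^{j+1} − 1.
By induction, b_n = 3·2^n − 1 for all n ≥ 1.

b_n = 3·2^n − 1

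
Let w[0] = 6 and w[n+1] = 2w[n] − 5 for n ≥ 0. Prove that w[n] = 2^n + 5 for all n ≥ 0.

Base case: w[0] = 6, and 2^0 + 5 = 1 + 5 = 6.
Assume w[r] = 2^r + 5 for some r ≥ 0.
Then w[r+1] = 2w[r] − 5 = 2·(2^r + 5) − 5 = 2^{r+1} + 10 − 5 = 2^{r+1} + 5.
So the formula holds for r+1, and by induction w[n] = 2^n + 5 for all n ≥ 0.

w[n] = 2^n + 5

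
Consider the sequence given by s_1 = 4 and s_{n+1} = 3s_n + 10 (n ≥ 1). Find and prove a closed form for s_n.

Claim: s_n = 3^{n+1} − 5.

Base case: s_1 = 4, and 3^{1+1} − 5 = 9 − 5 = 4.
Assume s_k = 3^{k+1} − 5 for some k ≥ 1.
Then s_{k+1} = 3s_k + 10 = 3·(3^{k+1} − 5) + 10 = 3^{k+2} − 15 + 10 = 3^{k+2} − 5.
Hence s_n = 3^{n+1} − 5 for every n ≥ 1, by induction.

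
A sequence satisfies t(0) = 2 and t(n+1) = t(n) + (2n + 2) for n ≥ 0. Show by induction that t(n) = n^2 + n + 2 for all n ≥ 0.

Base case: t(0) = 2, and 0^2 + 0 + 2 = 2.
Assume t(j) = j^2 + j + 2.
Then t(j+1) = t(j) + (2j + 2) = (j^2 + j + 2) + (2j + 2) = j^2 + 3j + 4,
and (j+1)^2 + (j+1) + 2 = j^2 + 3j + 4.
This completes the inductive step, so t(n) = n^2 + n + 2 for all n ≥ 0.

t(n) = n^2 + n + 2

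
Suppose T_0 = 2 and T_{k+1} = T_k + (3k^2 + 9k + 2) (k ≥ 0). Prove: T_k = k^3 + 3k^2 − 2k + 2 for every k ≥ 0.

Base case: T_0 = 2, and 0^3 + 3·0^2 − 2·0 + 2 = 2.
Assume T_m = m^3 + 3m^2 − 2m + 2.
Then T_{m+1} = T_m + (3m^2 + 9m + 2) = (m^3 + 3m^2 − 2m + 2) + (3m^2 + 9m + 2) = m^3 + 6m^2 + 7m + 4,
and (m+1)^3 + 3·(m+1)^2 − 2·(m+1) + 2 = m^3 + 6m^2 + 7m + 4.
This completes the inductive step, so T_k = k^3 + 3k^2 − 2k + 2 for all k ≥ 0.

T_k = k^3 + 3k^2 − 2k + 2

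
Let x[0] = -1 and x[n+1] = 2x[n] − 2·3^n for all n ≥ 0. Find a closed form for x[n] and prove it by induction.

Claim: x[n] = 2^n − 2·3^n.

Base case: x[0] = -1, and 2^0 − 2·3^0 = 1 − 2 = -1.
Assume x[k] = 2^k − 2·3^k for some k ≥ 0.
Then x[k+1] = 2x[k] − 2·3^k = 2·(2^k − 2·3^k) − 2·3^k = 2^{k+1} − 4·3^k − 2·3^k = 2^{k+1} − 6·3^k = 2^{k+1} − 2·3^{k+1}.
So the formula holds for k+1, and by induction x[n] = 2^n − 2·3^n for all n ≥ 0.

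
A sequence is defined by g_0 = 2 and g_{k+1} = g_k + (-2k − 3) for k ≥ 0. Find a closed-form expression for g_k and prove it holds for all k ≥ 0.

Claim: g_k = -k^2 − 2k + 2.

Base case: g_0 = 2, and -0^2 − 2·0 + 2 = 2.
Assume g_m = -m^2 − 2m + 2.
Then g_{m+1} = g_m + (-2m − 3) = (-m^2 − 2m + 2) + (-2m − 3) = -m^2 − 4m − 1,
and -(m+1)^2 − 2·(m+1) + 2 = -m^2 − 4m − 1.
By induction, g_k = -k^2 − 2k + 2 for all k ≥ 0.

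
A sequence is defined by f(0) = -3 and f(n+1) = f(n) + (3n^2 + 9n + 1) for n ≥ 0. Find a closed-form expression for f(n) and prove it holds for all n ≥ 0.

Claim: f(n) = n^3 + 3n^2 − 3n − 3.

Base case: f(0) = -3, and 0^3 + 3·0^2 − 3·0 − 3 = -3.
Assume f(m) = m^3 + 3m^2 − 3m − 3.
Then f(m+1) = f(m) + (3m^2 + 9m + 1) = (m^3 + 3m^2 − 3m − 3) + (3m^2 + 9m + 1) = m^3 + 6m^2 + 6m − 2,
and (m+1)^3 + 3·(m+1)^2 − 3·(m+1) − 3 = m^3 + 6m^2 + 6m − 2.
This completes the inductive step, so f(n) = n^3 + 3n^2 − 3n − 3 for all n ≥ 0.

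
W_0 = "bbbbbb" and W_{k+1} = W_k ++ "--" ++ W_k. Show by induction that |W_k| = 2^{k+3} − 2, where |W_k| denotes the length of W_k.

Base case: |W_0| = 6, and 2^{0+3} − 2 = 6.
Assume |W_j| = 2^{j+3} − 2.
Then |W_{j+1}| = |W_j| + 2 + |W_j| = 2|W_j| + 2 = 2(2^{j+3} − 2) + 2 = 2^{j+1+3} − 4 + 2 = 2^{j+1+3} − 2.
So the formula holds for j+1, and by induction |W_k| = 2^{k+3} − 2 for all k ≥ 0.

|W_k| = 2^{k+3} − 2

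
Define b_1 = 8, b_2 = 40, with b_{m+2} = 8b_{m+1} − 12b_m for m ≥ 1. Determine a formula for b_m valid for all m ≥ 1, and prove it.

Claim: b_m = 6^m + 2^m.

Base cases: b_1 = 8 and 6^1 + 2^1 = 8; b_2 = 40 and 6^2 + 2^2 = 40.
Assume b_j = 6^j + 2^j for all 1 ≤ j ≤ r, where r ≥ 2.
Then b_{r+1} = 8b_r − 12b_{r−1} = 8·(6^r + 2^r) − 12·(6^{r−1} + 2^{r−1}) = (8·6 − 12)6^{r−1} + (8·2 − 12)2^{r−1} = 36·6^{r−1} + 4·2^{r−1} = 6^{r+1} + 2^{r+1}.
So the formula holds for r+1, and by strong induction b_m = 6^m + 2^m for all m ≥ 1.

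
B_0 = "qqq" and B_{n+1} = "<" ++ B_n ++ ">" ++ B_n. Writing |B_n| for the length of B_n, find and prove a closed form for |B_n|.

Claim: |B_n| = 5·2^n − 2.

Base case: |B_0| = 3, and 5·2^0 − 2 = 3.
Assume |B_k| = 5·2^k − 2.
Then |B_{k+1}| = 1 + |B_k| + 1 + |B_k| = 2|B_k| + 2 = 2(5·2^k − 2) + 2 = 5·2^{k+1} − 4 + 2 = 5·2^{k+1} − 2.
This completes the inductive step, so |B_n| = 5·2^n − 2 for all n ≥ 0.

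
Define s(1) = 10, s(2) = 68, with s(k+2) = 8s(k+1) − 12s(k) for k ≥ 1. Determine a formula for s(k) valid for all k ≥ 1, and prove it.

Claim: s(k) = 2·6^k − 2^k.

Base cases: s(1) = 10 and 2·6^1 − 2^1 = 10; s(2) = 68 and 2·6^2 − 2^2 = 68.
Assume s(j) = 2·6^j − 2^j for all 1 ≤ j ≤ r, where r ≥ 2.
Then s(r+1) = 8s(r) − 12s(r−1) = 8·(2·6^r − 2^r) − 12·(2·6^{r−1} − 2^{r−1}) = 2·(8·6 − 12)6^{r−1} − (8·2 − 12)2^{r−1} = 72·6^{r−1} − 4·2^{r−1} = 2·6^{r+1} − 2^{r+1}.
So the formula holds for r+1, and by strong induction s(k) = 2·6^k − 2^k for all k ≥ 1.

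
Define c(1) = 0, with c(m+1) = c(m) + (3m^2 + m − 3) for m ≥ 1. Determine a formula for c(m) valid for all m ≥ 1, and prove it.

Claim: c(m) = m^3 − m^2 − 3m + 3.

Base case: c(1) = 0, and 1^3 − 1^2 − 3·1 + 3 = 0.
Assume c(j) = j^3 − j^2 − 3j + 3.
Then c(j+1) = c(j) + (3j^2 + j − 3) = (j^3 − j^2 − 3j + 3) + (3j^2 + j − 3) = j^3 + 2j^2 − 2j,
and (j+1)^3 − (j+1)^2 − 3·(j+1) + 3 = j^3 + 2j^2 − 2j.
Hence c(m) = m^3 − m^2 − 3m + 3 for every m ≥ 1, by induction.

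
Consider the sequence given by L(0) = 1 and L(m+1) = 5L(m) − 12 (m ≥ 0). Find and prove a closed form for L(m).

Claim: L(m) = -2·5^m + 3.

Base case: L(0) = 1, and -2·5^0 + 3 = -2 + 3 = 1.
Assume L(j) = -2·5^j + 3 for some j ≥ 0.
Then L(j+1) = 5L(j) − 12 = 5·(-2·5^j + 3) − 12 = -10·5^j + 15 − 12 = -2·5^{j+1} + 3.
So the formula holds for j+1, and by induction L(m) = -2·5^m + 3 for all m ≥ 0.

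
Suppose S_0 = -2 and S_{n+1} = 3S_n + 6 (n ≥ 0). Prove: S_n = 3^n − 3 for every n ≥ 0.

Base case: S_0 = -2, and 3^0 − 3 = 1 − 3 = -2.
Assume S_k = 3^k − 3 for some k ≥ 0.
Then S_{k+1} = 3S_k + 6 = 3·(3^k − 3) + 6 = 3^{k+1} − 9 + 6 = 3^{k+1} − 3.
So the formula holds for k+1, and by induction S_n = 3^n − 3 for all n ≥ 0.

S_n = 3^n − 3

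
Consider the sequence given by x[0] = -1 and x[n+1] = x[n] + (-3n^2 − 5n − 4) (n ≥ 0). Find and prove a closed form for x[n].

Claim: x[n] = -n^3 − n^2 − 2n − 1.

Base case: x[0] = -1, and -0^3 − 0^2 − 2·0 − 1 = -1.
Assume x[r] = -r^3 − r^2 − 2r − 1.
Then x[r+1] = x[r] + (-3r^2 − 5r − 4) = (-r^3 − r^2 − 2r − 1) + (-3r^2 − 5r − 4) = -r^3 − 4r^2 − 7r − 5,
and -(r+1)^3 − (r+1)^2 − 2·(r+1) − 1 = -r^3 − 4r^2 − 7r − 5.
Hence x[n] = -n^3 − n^2 − 2n − 1 for every n ≥ 0, by induction.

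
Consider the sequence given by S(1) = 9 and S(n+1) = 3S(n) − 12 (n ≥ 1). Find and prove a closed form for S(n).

Claim: S(n) = 3^n + 6.

Base case: S(1) = 9, and 3^1 + 6 = 3 + 6 = 9.
Assume S(k) = 3^k + 6 for some k ≥ 1.
Then S(k+1) = 3S(k) − 12 = 3·(3^k + 6) − 12 = 3^{k+1} + 18 − 12 = 3^{k+1} + 6.
By induction, S(n) = 3^n + 6 for all n ≥ 1.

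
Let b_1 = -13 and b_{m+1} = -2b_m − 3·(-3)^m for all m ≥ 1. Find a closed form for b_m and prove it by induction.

Claim: b_m = 2·(-2)^m + 3·(-3)^m.

Base case: b_1 = -13, and 2·(-2)^1 + 3·(-3)^1 = -4 − 9 = -13.
Assume b_r = 2·(-2)^r + 3·(-3)^r for some r ≥ 1.
Then b_{r+1} = -2b_r − 3·(-3)^r = -2·(2·(-2)^r + 3·(-3)^r) − 3·(-3)^r = 2·(-2)^{r+1} − 6·(-3)^r − 3·(-3)^r = 2·(-2)^{r+1} − 9·(-3)^r = 2·(-2)^{r+1} + 3·(-3)^{r+1}.
So the formula holds for r+1, and by induction b_m = 2·(-2)^m + 3·(-3)^m for all m ≥ 1.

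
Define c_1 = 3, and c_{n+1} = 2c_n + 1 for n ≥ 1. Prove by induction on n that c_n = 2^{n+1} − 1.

Base case: c_1 = 3, and 2^{1+1} − 1 = 4 − 1 = 3.
Assume c_r = 2^{r+1} − 1 for some r ≥ 1.
Then c_{r+1} = 2c_r + 1 = 2·(2^{r+1} − 1) + 1 = 2^{r+2} − 2 + 1 = 2^{r+2} − 1.
By induction, c_n = 2^{n+1} − 1 for all n ≥ 1.

c_n = 2^{n+1} − 1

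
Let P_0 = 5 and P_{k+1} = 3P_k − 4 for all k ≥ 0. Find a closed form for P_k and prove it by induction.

Claim: P_k = 3^{k+1} + 2.

Base case: P_0 = 5, and 3^{0+1} + 2 = 3 + 2 = 5.
Assume P_m = 3^{m+1} + 2 for some m ≥ 0.
Then P_{m+1} = 3P_m − 4 = 3·(3^{m+1} + 2) − 4 = 3^{m+2} + 6 − 4 = 3^{m+2} + 2.
So the formula holds for m+1, and by induction P_k = 3^{k+1} + 2 for all k ≥ 0.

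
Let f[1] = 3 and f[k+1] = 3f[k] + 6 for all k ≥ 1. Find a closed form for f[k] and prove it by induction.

Claim: f[k] = 2·3^k − 3.

Base case: f[1] = 3, and 2·3^1 − 3 = 6 − 3 = 3.
Assume f[r] = 2·3^r − 3 for some r ≥ 1.
Then f[r+1] = 3f[r] + 6 = 3·(2·3^r − 3) + 6 = 6·3^r − 9 + 6 = 2·3^{r+1} − 3.
This completes the inductive step, so f[k] = 2·3^k − 3 for all k ≥ 1.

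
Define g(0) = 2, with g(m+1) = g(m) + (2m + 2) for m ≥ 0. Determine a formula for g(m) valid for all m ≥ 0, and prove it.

Claim: g(m) = m^2 + m + 2.

Base case: g(0) = 2, and 0^2 + 0 + 2 = 2.
Assume g(r) = r^2 + r + 2.
Then g(r+1) = g(r) + (2r + 2) = (r^2 + r + 2) + (2r + 2) = r^2 + 3r + 4,
and (r+1)^2 + (r+1) + 2 = r^2 + 3r + 4.
Hence g(m) = m^2 + m + 2 for every m ≥ 0, by induction.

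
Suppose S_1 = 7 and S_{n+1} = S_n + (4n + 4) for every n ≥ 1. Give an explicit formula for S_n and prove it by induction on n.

Claim: S_n = 2n^2 + 2n + 3.

Base case: S_1 = 7, and 2·1^2 + 2·1 + 3 = 7.
Assume S_m = 2m^2 + 2m + 3.
Then S_{m+1} = S_m + (4m + 4) = (2m^2 + 2m + 3) + (4m + 4) = 2m^2 + 6m + 7,
and 2·(m+1)^2 + 2·(m+1) + 3 = 2m^2 + 6m + 7.
This completes the inductive step, so S_n = 2n^2 + 2n + 3 for all n ≥ 1.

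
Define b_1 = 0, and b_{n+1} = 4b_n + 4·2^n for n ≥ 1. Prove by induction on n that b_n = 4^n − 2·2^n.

Base case: b_1 = 0, and 4^1 − 2·2^1 = 4 − 4 = 0.
Assume b_r = 4^r − 2·2^r for some r ≥ 1.
Then b_{r+1} = 4b_r + 4·2^r = 4·(4^r − 2·2^r) + 4·2^r = 4^{r+1} − 8·2^r + 4·2^r = 4^{r+1} − 4·2^r = 4^{r+1} − 2·2^{r+1}.
By induction, b_n = 4^n − 2·2^n for all n ≥ 1.

b_n = 4^n − 2·2^n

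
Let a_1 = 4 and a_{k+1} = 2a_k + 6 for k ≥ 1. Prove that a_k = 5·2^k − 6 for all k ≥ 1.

Base case: a_1 = 4, and 5·2^1 − 6 = 10 − 6 = 4.
Assume a_r = 5·2^r − 6 for some r ≥ 1.
Then a_{r+1} = 2a_r + 6 = 2·(5·2^r − 6) + 6 = 10·2^r − 12 + 6 = 5·2^{r+1} − 6.
This completes the inductive step, so a_k = 5·2^k − 6 for all k ≥ 1.

a_k = 5·2^k − 6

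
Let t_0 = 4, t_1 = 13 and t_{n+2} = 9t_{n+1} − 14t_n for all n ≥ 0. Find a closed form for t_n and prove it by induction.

Claim: t_n = 3·2^n + 7^n.

Base cases: t_0 = 4 and 3·2^0 + 7^0 = 4; t_1 = 13 and 3·2^1 + 7^1 = 13.
Assume t_j = 3·2^j + 7^j for all 0 ≤ j ≤ k, where k ≥ 1.
Then t_{k+1} = 9t_k − 14t_{k−1} = 9·(3·2^k + 7^k) − 14·(3·2^{k−1} + 7^{k−1}) = 3·(9·2 − 14)2^{k−1} + (9·7 − 14)7^{k−1} = 12·2^{k−1} + 49·7^{k−1} = 3·2^{k+1} + 7^{k+1}.
Hence t_n = 3·2^n + 7^n for every n ≥ 0, by strong induction.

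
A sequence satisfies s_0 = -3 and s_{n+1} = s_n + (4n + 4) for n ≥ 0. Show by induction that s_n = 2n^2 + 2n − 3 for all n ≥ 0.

Base case: s_0 = -3, and 2·0^2 + 2·0 − 3 = -3.
Assume s_m = 2m^2 + 2m − 3.
Then s_{m+1} = s_m + (4m + 4) = (2m^2 + 2m − 3) + (4m + 4) = 2m^2 + 6m + 1,
and 2·(m+1)^2 + 2·(m+1) − 3 = 2m^2 + 6m + 1.
Hence s_n = 2n^2 + 2n − 3 for every n ≥ 0, by induction.

s_n = 2n^2 + 2n − 3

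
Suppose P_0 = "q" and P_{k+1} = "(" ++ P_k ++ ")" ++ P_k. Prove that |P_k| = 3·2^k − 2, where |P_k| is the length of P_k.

Base case: |P_0| = 1, and 3·2^0 − 2 = 1.
Assume |P_m| = 3·2^m − 2.
Then |P_{m+1}| = 1 + |P_m| + 1 + |P_m| = 2|P_m| + 2 = 2(3·2^m − 2) + 2 = 3·2^{m+1} − 4 + 2 = 3·2^{m+1} − 2.
By induction, |P_k| = 3·2^k − 2 for all k ≥ 0.

|P_k| = 3·2^k − 2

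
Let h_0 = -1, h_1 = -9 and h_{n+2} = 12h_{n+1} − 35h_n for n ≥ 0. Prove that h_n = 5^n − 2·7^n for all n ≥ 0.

Base cases: h_0 = -1 and 5^0 − 2·7^0 = -1; h_1 = -9 and 5^1 − 2·7^1 = -9.
Assume h_j = 5^j − 2·7^j for all 0 ≤ j ≤ r, where r ≥ 1.
Then h_{r+1} = 12h_r − 35h_{r−1} = 12·(5^r − 2·7^r) − 35·(5^{r−1} − 2·7^{r−1}) = (12·5 − 35)5^{r−1} − 2·(12·7 − 35)7^{r−1} = 25·5^{r−1} − 98·7^{r−1} = 5^{r+1} − 2·7^{r+1}.
This completes the inductive step, so h_n = 5^n − 2·7^n for all n ≥ 0.

h_n = 5^n − 2·7^n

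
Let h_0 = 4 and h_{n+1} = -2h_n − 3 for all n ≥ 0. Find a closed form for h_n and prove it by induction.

Claim: h_n = 5·(-2)^n − 1.

Base case: h_0 = 4, and 5·(-2)^0 − 1 = 5 − 1 = 4.
Assume h_k = 5·(-2)^k − 1 for some k ≥ 0.
Then h_{k+1} = -2h_k − 3 = -2·(5·(-2)^k − 1) − 3 = -10·(-2)^k + 2 − 3 = 5·(-2)^{k+1} − 1.
By induction, h_n = 5·(-2)^n − 1 for all n ≥ 0.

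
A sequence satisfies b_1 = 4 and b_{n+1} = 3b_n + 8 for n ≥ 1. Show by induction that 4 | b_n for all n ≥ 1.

Base case: b_1 = 4 = 4·1, so 4 | b_1.
Assume 4 | b_m, so b_m = 4t for some integer t.
Then b_{m+1} = 3b_m + 8 = 3·(4t) + 8 = 4(3t + 2), so 4 | b_{m+1}.
By induction, 4 | b_n for all n ≥ 1.

4 | b_n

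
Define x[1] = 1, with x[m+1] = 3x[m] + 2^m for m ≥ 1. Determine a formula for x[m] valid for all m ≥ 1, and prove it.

Claim: x[m] = 3^m − 2^m.

Base case: x[1] = 1, and 3^1 − 2^1 = 3 − 2 = 1.
Assume x[k] = 3^k − 2^k for some k ≥ 1.
Then x[k+1] = 3x[k] + 2^k = 3·(3^k − 2^k) + 2^k = 3^{k+1} − 3·2^k + 2^k = 3^{k+1} − 2·2^k = 3^{k+1} − 2^{k+1}.
This completes the inductive step, so x[m] = 3^m − 2^m for all m ≥ 1.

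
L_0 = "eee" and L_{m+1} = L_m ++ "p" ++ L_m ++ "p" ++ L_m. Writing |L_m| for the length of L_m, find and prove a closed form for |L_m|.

Claim: |L_m| = 4·3^m − 1.

Base case: |L_0| = 3, and 4·3^0 − 1 = 3.
Assume |L_j| = 4·3^j − 1.
Then |L_{j+1}| = 3|L_j| + 2 = 3(4·3^j − 1) + 2 = 4·3^{j+1} − 3 + 2 = 4·3^{j+1} − 1.
This completes the inductive step, so |L_m| = 4·3^m − 1 for all m ≥ 0.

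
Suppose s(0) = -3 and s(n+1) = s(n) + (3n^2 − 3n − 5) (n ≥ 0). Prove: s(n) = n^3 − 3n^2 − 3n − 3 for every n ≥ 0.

Base case: s(0) = -3, and 0^3 − 3·0^2 − 3·0 − 3 = -3.
Assume s(m) = m^3 − 3m^2 − 3m − 3.
Then s(m+1) = s(m) + (3m^2 − 3m − 5) = (m^3 − 3m^2 − 3m − 3) + (3m^2 − 3m − 5) = m^3 − 6m − 8,
and (m+1)^3 − 3·(m+1)^2 − 3·(m+1) − 3 = m^3 − 6m − 8.
Hence s(n) = n^3 − 3n^2 − 3n − 3 for every n ≥ 0, by induction.

s(n) = n^3 − 3n^2 − 3n − 3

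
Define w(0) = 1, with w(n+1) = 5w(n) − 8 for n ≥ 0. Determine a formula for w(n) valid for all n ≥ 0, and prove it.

Claim: w(n) = -5^n + 2.

Base case: w(0) = 1, and -5^0 + 2 = -1 + 2 = 1.
Assume w(j) = -5^j + 2 for some j ≥ 0.
Then w(j+1) = 5w(j) − 8 = 5·(-5^j + 2) − 8 = -5^{j+1} + 10 − 8 = -5^{j+1} + 2.
This completes the inductive step, so w(n) = -5^n + 2 for all n ≥ 0.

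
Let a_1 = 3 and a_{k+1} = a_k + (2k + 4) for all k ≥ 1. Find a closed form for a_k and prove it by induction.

Claim: a_k = k^2 + 3k − 1.

Base case: a_1 = 3, and 1^2 + 3·1 − 1 = 3.
Assume a_m = m^2 + 3m − 1.
Then a_{m+1} = a_m + (2m + 4) = (m^2 + 3m − 1) + (2m + 4) = m^2 + 5m + 3,
and (m+1)^2 + 3·(m+1) − 1 = m^2 + 5m + 3.
This completes the inductive step, so a_k = k^2 + 3k − 1 for all k ≥ 1.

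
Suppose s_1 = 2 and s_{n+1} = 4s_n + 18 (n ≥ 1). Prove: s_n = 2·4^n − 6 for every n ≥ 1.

Base case: s_1 = 2, and 2·4^1 − 6 = 8 − 6 = 2.
Assume s_r = 2·4^r − 6 for some r ≥ 1.
Then s_{r+1} = 4s_r + 18 = 4·(2·4^r − 6) + 18 = 8·4^r − 24 + 18 = 2·4^{r+1} − 6.
This completes the inductive step, so s_n = 2·4^n − 6 for all n ≥ 1.

s_n = 2·4^n − 6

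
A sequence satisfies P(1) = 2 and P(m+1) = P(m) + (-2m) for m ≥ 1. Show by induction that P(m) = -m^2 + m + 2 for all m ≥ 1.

Base case: P(1) = 2, and -1^2 + 1 + 2 = 2.
Assume P(k) = -k^2 + k + 2.
Then P(k+1) = P(k) + (-2k) = (-k^2 + k + 2) + (-2k) = -k^2 − k + 2,
and -(k+1)^2 + (k+1) + 2 = -k^2 − k + 2.
This completes the inductive step, so P(m) = -m^2 + m + 2 for all m ≥ 1.

P(m) = -m^2 + m + 2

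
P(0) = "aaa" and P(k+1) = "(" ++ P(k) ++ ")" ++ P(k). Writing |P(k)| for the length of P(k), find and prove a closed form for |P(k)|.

Claim: |P(k)| = 5·2^k − 2.

Base case: |P(0)| = 3, and 5·2^0 − 2 = 3.
Assume |P(r)| = 5·2^r − 2.
Then |P(r+1)| = 1 + |P(r)| + 1 + |P(r)| = 2|P(r)| + 2 = 2(5·2^r − 2) + 2 = 5·2^{r+1} − 4 + 2 = 5·2^{r+1} − 2.
This completes the inductive step, so |P(k)| = 5·2^k − 2 for all k ≥ 0.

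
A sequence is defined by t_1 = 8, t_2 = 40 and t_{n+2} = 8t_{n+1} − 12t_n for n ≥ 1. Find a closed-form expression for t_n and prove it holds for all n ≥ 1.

Claim: t_n = 2^n + 6^n.

Base cases: t_1 = 8 and 2^1 + 6^1 = 8; t_2 = 40 and 2^2 + 6^2 = 40.
Assume t_i = 2^i + 6^i for all 1 ≤ i ≤ j, where j ≥ 2.
Then t_{j+1} = 8t_j − 12t_{j−1} = 8·(2^j + 6^j) − 12·(2^{j−1} + 6^{j−1}) = (8·2 − 12)2^{j−1} + (8·6 − 12)6^{j−1} = 4·2^{j−1} + 36·6^{j−1} = 2^{j+1} + 6^{j+1}.
Hence t_n = 2^n + 6^n for every n ≥ 1, by strong induction.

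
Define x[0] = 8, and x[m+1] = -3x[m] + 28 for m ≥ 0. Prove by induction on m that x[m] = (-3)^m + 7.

Base case: x[0] = 8, and (-3)^0 + 7 = 1 + 7 = 8.
Assume x[r] = (-3)^r + 7 for some r ≥ 0.
Then x[r+1] = -3x[r] + 28 = -3·((-3)^r + 7) + 28 = -3·(-3)^r − 21 + 28 = (-3)^{r+1} + 7.
Hence x[m] = (-3)^m + 7 for every m ≥ 0, by induction.

x[m] = (-3)^m + 7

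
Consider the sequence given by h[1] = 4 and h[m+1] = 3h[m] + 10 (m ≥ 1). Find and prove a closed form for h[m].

Claim: h[m] = 3^{m+1} − 5.

Base case: h[1] = 4, and 3^{1+1} − 5 = 9 − 5 = 4.
Assume h[k] = 3^{k+1} − 5 for some k ≥ 1.
Then h[k+1] = 3h[k] + 10 = 3·(3^{k+1} − 5) + 10 = 3^{k+2} − 15 + 10 = 3^{k+2} − 5.
Hence h[m] = 3^{m+1} − 5 for every m ≥ 1, by induction.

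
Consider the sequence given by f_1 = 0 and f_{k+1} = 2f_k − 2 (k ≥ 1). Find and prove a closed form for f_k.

Claim: f_k = -2^k + 2.

Base case: f_1 = 0, and -2^1 + 2 = -2 + 2 = 0.
Assume f_r = -2^r + 2 for some r ≥ 1.
Then f_{r+1} = 2f_r − 2 = 2·(-2^r + 2) − 2 = -2^{r+1} + 4 − 2 = -2^{r+1} + 2.
So the formula holds for r+1, and by induction f_k = -2^k + 2 for all k ≥ 1.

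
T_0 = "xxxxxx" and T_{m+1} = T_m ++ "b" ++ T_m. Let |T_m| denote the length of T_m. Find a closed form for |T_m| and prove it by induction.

Claim: |T_m| = 7·2^m − 1.

Base case: |T_0| = 6, and 7·2^0 − 1 = 6.
Assume |T_k| = 7·2^k − 1.
Then |T_{k+1}| = |T_k| + 1 + |T_k| = 2|T_k| + 1 = 2(7·2^k − 1) + 1 = 7·2^{k+1} − 2 + 1 = 7·2^{k+1} − 1.
So the formula holds for k+1, and by induction |T_m| = 7·2^m − 1 for all m ≥ 0.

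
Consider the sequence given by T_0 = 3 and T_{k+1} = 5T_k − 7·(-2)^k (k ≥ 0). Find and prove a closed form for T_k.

Claim: T_k = 2·5^k + (-2)^k.

Base case: T_0 = 3, and 2·5^0 + (-2)^0 = 2 + 1 = 3.
Assume T_j = 2·5^j + (-2)^j for some j ≥ 0.
Then T_{j+1} = 5T_j − 7·(-2)^j = 5·(2·5^j + (-2)^j) − 7·(-2)^j = 2·5^{j+1} + 5·(-2)^j − 7·(-2)^j = 2·5^{j+1} − 2·(-2)^j = 2·5^{j+1} + (-2)^{j+1}.
By induction, T_k = 2·5^k + (-2)^k for all k ≥ 0.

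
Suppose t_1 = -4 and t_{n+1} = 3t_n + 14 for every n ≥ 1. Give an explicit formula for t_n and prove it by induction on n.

Claim: t_n = 3^n − 7.

Base case: t_1 = -4, and 3^1 − 7 = 3 − 7 = -4.
Assume t_k = 3^k − 7 for some k ≥ 1.
Then t_{k+1} = 3t_k + 14 = 3·(3^k − 7) + 14 = 3^{k+1} − 21 + 14 = 3^{k+1} − 7.
This completes the inductive step, so t_n = 3^n − 7 for all n ≥ 1.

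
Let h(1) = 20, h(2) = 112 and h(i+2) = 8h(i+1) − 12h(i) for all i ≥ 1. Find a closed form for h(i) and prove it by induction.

Claim: h(i) = 3·6^i + 2^i.

Base cases: h(1) = 20 and 3·6^1 + 2^1 = 20; h(2) = 112 and 3·6^2 + 2^2 = 112.
Assume h(j) = 3·6^j + 2^j for all 1 ≤ j ≤ r, where r ≥ 2.
Then h(r+1) = 8h(r) − 12h(r−1) = 8·(3·6^r + 2^r) − 12·(3·6^{r−1} + 2^{r−1}) = 3·(8·6 − 12)6^{r−1} + (8·2 − 12)2^{r−1} = 108·6^{r−1} + 4·2^{r−1} = 3·6^{r+1} + 2^{r+1}.
So the formula holds for r+1, and by strong induction h(i) = 3·6^i + 2^i for all i ≥ 1.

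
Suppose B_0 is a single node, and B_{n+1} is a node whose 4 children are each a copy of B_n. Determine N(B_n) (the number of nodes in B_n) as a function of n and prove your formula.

Claim: N(B_n) = (4^{n+1} − 1)/3.

Base case: N(B_0) = 1, and (4^{0+1} − 1)/3 = 1.
Assume N(B_m) = (4^{m+1} − 1)/3.
Then N(B_{m+1}) = 1 + 4N(B_m) = 1 + 4·(4^{m+1} − 1)/3 = 1 + (4^{m+2} − 4)/3 = (3 + 4^{m+2} − 4)/3 = (4^{m+2} − 1)/3.
By induction, N(B_n) = (4^{n+1} − 1)/3 for all n ≥ 0.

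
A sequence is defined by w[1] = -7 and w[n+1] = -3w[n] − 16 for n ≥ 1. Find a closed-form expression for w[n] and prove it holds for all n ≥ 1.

Claim: w[n] = (-3)^n − 4.

Base case: w[1] = -7, and (-3)^1 − 4 = -3 − 4 = -7.
Assume w[j] = (-3)^j − 4 for some j ≥ 1.
Then w[j+1] = -3w[j] − 16 = -3·((-3)^j − 4) − 16 = -3·(-3)^j + 12 − 16 = (-3)^{j+1} − 4.
So the formula holds for j+1, and by induction w[n] = (-3)^n − 4 for all n ≥ 1.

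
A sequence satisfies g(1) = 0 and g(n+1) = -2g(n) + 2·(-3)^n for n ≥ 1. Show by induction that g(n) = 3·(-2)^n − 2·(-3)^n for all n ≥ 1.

Base case: g(1) = 0, and 3·(-2)^1 − 2·(-3)^1 = -6 + 6 = 0.
Assume g(m) = 3·(-2)^m − 2·(-3)^m for some m ≥ 1.
Then g(m+1) = -2g(m) + 2·(-3)^m = -2·(3·(-2)^m − 2·(-3)^m) + 2·(-3)^m = 3·(-2)^{m+1} + 4·(-3)^m + 2·(-3)^m = 3·(-2)^{m+1} + 6·(-3)^m = 3·(-2)^{m+1} − 2·(-3)^{m+1}.
So the formula holds for m+1, and by induction g(n) = 3·(-2)^n − 2·(-3)^n for all n ≥ 1.

g(n) = 3·(-2)^n − 2·(-3)^n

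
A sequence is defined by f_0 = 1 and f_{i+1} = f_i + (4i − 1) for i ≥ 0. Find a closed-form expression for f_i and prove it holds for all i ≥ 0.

Claim: f_i = 2i^2 − 3i + 1.

Base case: f_0 = 1, and 2·0^2 − 3·0 + 1 = 1.
Assume f_j = 2j^2 − 3j + 1.
Then f_{j+1} = f_j + (4j − 1) = (2j^2 − 3j + 1) + (4j − 1) = 2j^2 + j,
and 2·(j+1)^2 − 3·(j+1) + 1 = 2j^2 + j.
Hence f_i = 2i^2 − 3i + 1 for every i ≥ 0, by induction.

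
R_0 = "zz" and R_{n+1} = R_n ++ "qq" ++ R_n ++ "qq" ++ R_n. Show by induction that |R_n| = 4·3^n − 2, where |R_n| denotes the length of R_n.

Base case: |R_0| = 2, and 4·3^0 − 2 = 2.
Assume |R_k| = 4·3^k − 2.
Then |R_{k+1}| = 3|R_k| + 4 = 3(4·3^k − 2) + 4 = 4·3^{k+1} − 6 + 4 = 4·3^{k+1} − 2.
This completes the inductive step, so |R_n| = 4·3^n − 2 for all n ≥ 0.

|R_n| = 4·3^n − 2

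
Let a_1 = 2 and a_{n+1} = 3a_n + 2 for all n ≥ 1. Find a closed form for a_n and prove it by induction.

Claim: a_n = 3^n − 1.

Base case: a_1 = 2, and 3^1 − 1 = 3 − 1 = 2.
Assume a_k = 3^k − 1 for some k ≥ 1.
Then a_{k+1} = 3a_k + 2 = 3·(3^k − 1) + 2 = 3^{k+1} − 3 + 2 = 3^{k+1} − 1.
This completes the inductive step, so a_n = 3^n − 1 for all n ≥ 1.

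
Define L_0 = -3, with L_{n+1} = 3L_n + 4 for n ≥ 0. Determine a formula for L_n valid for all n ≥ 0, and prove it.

Claim: L_n = -3^n − 2.

Base case: L_0 = -3, and -3^0 − 2 = -1 − 2 = -3.
Assume L_r = -3^r − 2 for some r ≥ 0.
Then L_{r+1} = 3L_r + 4 = 3·(-3^r − 2) + 4 = -3^{r+1} − 6 + 4 = -3^{r+1} − 2.
By induction, L_n = -3^n − 2 for all n ≥ 0.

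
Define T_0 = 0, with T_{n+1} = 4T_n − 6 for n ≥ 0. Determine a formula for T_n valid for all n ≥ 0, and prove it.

Claim: T_n = -2·4^n + 2.

Base case: T_0 = 0, and -2·4^0 + 2 = -2 + 2 = 0.
Assume T_r = -2·4^r + 2 for some r ≥ 0.
Then T_{r+1} = 4T_r − 6 = 4·(-2·4^r + 2) − 6 = -8·4^r + 8 − 6 = -2·4^{r+1} + 2.
By induction, T_n = -2·4^n + 2 for all n ≥ 0.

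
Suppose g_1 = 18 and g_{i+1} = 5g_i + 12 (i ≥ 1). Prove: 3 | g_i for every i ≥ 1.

Base case: g_1 = 18 = 3·6, so 3 | g_1.
Assume 3 | g_j, so g_j = 3t for some integer t.
Then g_{j+1} = 5g_j + 12 = 5·(3t) + 12 = 3(5t + 4), so 3 | g_{j+1}.
This completes the inductive step, so 3 | g_i for all i ≥ 1.

3 | g_i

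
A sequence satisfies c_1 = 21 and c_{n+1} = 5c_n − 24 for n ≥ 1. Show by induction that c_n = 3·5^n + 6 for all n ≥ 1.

Base case: c_1 = 21, and 3·5^1 + 6 = 15 + 6 = 21.
Assume c_r = 3·5^r + 6 for some r ≥ 1.
Then c_{r+1} = 5c_r − 24 = 5·(3·5^r + 6) − 24 = 15·5^r + 30 − 24 = 3·5^{r+1} + 6.
By induction, c_n = 3·5^n + 6 for all n ≥ 1.

c_n = 3·5^n + 6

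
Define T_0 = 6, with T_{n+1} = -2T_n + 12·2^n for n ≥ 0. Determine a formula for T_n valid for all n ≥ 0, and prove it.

Claim: T_n = 3·(-2)^n + 3·2^n.

Base case: T_0 = 6, and 3·(-2)^0 + 3·2^0 = 3 + 3 = 6.
Assume T_m = 3·(-2)^m + 3·2^m for some m ≥ 0.
Then T_{m+1} = -2T_m + 12·2^m = -2·(3·(-2)^m + 3·2^m) + 12·2^m = 3·(-2)^{m+1} − 6·2^m + 12·2^m = 3·(-2)^{m+1} + 6·2^m = 3·(-2)^{m+1} + 3·2^{m+1}.
This completes the inductive step, so T_n = 3·(-2)^n + 3·2^n for all n ≥ 0.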